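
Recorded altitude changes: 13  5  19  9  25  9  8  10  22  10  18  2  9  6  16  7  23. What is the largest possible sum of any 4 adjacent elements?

62

Window sums for each of the 14 positions:
(13, 5, 19, 9) → sum 46
(5, 19, 9, 25) → sum 58
(19, 9, 25, 9) → sum 62
(9, 25, 9, 8) → sum 51
(25, 9, 8, 10) → sum 52
(9, 8, 10, 22) → sum 49
(8, 10, 22, 10) → sum 50
(10, 22, 10, 18) → sum 60
(22, 10, 18, 2) → sum 52
(10, 18, 2, 9) → sum 39
(18, 2, 9, 6) → sum 35
(2, 9, 6, 16) → sum 33
(9, 6, 16, 7) → sum 38
(6, 16, 7, 23) → sum 52
Largest of these is 62.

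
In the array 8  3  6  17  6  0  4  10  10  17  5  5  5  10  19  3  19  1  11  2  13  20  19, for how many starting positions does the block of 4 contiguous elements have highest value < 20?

18

[8, 3, 6, 17] → max 17  < 20 ✓
[3, 6, 17, 6] → max 17  < 20 ✓
[6, 17, 6, 0] → max 17  < 20 ✓
[17, 6, 0, 4] → max 17  < 20 ✓
[6, 0, 4, 10] → max 10  < 20 ✓
[0, 4, 10, 10] → max 10  < 20 ✓
[4, 10, 10, 17] → max 17  < 20 ✓
[10, 10, 17, 5] → max 17  < 20 ✓
[10, 17, 5, 5] → max 17  < 20 ✓
[17, 5, 5, 5] → max 17  < 20 ✓
[5, 5, 5, 10] → max 10  < 20 ✓
[5, 5, 10, 19] → max 19  < 20 ✓
[5, 10, 19, 3] → max 19  < 20 ✓
[10, 19, 3, 19] → max 19  < 20 ✓
[19, 3, 19, 1] → max 19  < 20 ✓
[3, 19, 1, 11] → max 19  < 20 ✓
[19, 1, 11, 2] → max 19  < 20 ✓
[1, 11, 2, 13] → max 13  < 20 ✓
[11, 2, 13, 20] → max 20
[2, 13, 20, 19] → max 20
18 windows satisfy the condition.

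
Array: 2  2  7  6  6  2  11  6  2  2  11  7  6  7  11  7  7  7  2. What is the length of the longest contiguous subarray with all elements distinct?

[2] len 1
[2] len 1
[2, 7] len 2
[2, 7, 6] len 3
[6] len 1
[6, 2] len 2
[6, 2, 11] len 3
[2, 11, 6] len 3
[11, 6, 2] len 3
[2] len 1
[2, 11] len 2
[2, 11, 7] len 3
[2, 11, 7, 6] len 4
[6, 7] len 2
[6, 7, 11] len 3
[11, 7] len 2
[7] len 1
[7] len 1
[7, 2] len 2
Longest all-distinct length: 4.

4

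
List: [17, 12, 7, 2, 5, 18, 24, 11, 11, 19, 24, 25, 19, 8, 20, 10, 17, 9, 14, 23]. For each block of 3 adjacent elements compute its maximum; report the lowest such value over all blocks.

Window maxs for each of the 18 positions:
[17, 12, 7] → max 17
[12, 7, 2] → max 12
[7, 2, 5] → max 7
[2, 5, 18] → max 18
[5, 18, 24] → max 24
[18, 24, 11] → max 24
[24, 11, 11] → max 24
[11, 11, 19] → max 19
[11, 19, 24] → max 24
[19, 24, 25] → max 25
[24, 25, 19] → max 25
[25, 19, 8] → max 25
[19, 8, 20] → max 20
[8, 20, 10] → max 20
[20, 10, 17] → max 20
[10, 17, 9] → max 17
[17, 9, 14] → max 17
[9, 14, 23] → max 23
Lowest of these is 7.

7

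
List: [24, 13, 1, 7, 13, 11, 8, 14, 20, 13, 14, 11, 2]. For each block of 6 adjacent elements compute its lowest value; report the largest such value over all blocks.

[24, 13, 1, 7, 13, 11] → min 1
[13, 1, 7, 13, 11, 8] → min 1
[1, 7, 13, 11, 8, 14] → min 1
[7, 13, 11, 8, 14, 20] → min 7
[13, 11, 8, 14, 20, 13] → min 8
[11, 8, 14, 20, 13, 14] → min 8
[8, 14, 20, 13, 14, 11] → min 8
[14, 20, 13, 14, 11, 2] → min 2
Largest of these is 8.

8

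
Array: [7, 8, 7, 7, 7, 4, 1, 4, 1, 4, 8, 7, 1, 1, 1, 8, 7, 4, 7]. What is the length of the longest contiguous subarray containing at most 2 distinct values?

Extend right; when distinct count exceeds 2, shrink from the left:
add 7: window [7] (1 distinct), len 1
add 8: window [7, 8] (2 distinct), len 2
add 7: window [7, 8, 7] (2 distinct), len 3
add 7: window [7, 8, 7, 7] (2 distinct), len 4
add 7: window [7, 8, 7, 7, 7] (2 distinct), len 5
add 4: window [7, 7, 7, 4] (2 distinct), len 4
add 1: window [4, 1] (2 distinct), len 2
add 4: window [4, 1, 4] (2 distinct), len 3
add 1: window [4, 1, 4, 1] (2 distinct), len 4
add 4: window [4, 1, 4, 1, 4] (2 distinct), len 5
add 8: window [4, 8] (2 distinct), len 2
add 7: window [8, 7] (2 distinct), len 2
add 1: window [7, 1] (2 distinct), len 2
add 1: window [7, 1, 1] (2 distinct), len 3
add 1: window [7, 1, 1, 1] (2 distinct), len 4
add 8: window [1, 1, 1, 8] (2 distinct), len 4
add 7: window [8, 7] (2 distinct), len 2
add 4: window [7, 4] (2 distinct), len 2
add 7: window [7, 4, 7] (2 distinct), len 3
Longest length with ≤2 distinct: 5.

5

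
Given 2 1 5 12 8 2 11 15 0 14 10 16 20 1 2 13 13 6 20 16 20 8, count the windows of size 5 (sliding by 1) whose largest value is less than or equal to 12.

2 1 5 12 8 → max 12  ≤ 12 ✓
1 5 12 8 2 → max 12  ≤ 12 ✓
5 12 8 2 11 → max 12  ≤ 12 ✓
12 8 2 11 15 → max 15
8 2 11 15 0 → max 15
2 11 15 0 14 → max 15
11 15 0 14 10 → max 15
15 0 14 10 16 → max 16
0 14 10 16 20 → max 20
14 10 16 20 1 → max 20
10 16 20 1 2 → max 20
16 20 1 2 13 → max 20
20 1 2 13 13 → max 20
1 2 13 13 6 → max 13
2 13 13 6 20 → max 20
13 13 6 20 16 → max 20
13 6 20 16 20 → max 20
6 20 16 20 8 → max 20
3 windows satisfy the condition.

3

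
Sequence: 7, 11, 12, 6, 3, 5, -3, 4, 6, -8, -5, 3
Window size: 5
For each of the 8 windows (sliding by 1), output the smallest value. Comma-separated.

3, 3, -3, -3, -3, -8, -8, -8

(7, 11, 12, 6, 3) → min 3
(11, 12, 6, 3, 5) → min 3
(12, 6, 3, 5, -3) → min -3
(6, 3, 5, -3, 4) → min -3
(3, 5, -3, 4, 6) → min -3
(5, -3, 4, 6, -8) → min -8
(-3, 4, 6, -8, -5) → min -8
(4, 6, -8, -5, 3) → min -8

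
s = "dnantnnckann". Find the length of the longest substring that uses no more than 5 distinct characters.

[d] 1 distinct, len 1
[d, n] 2 distinct, len 2
[d, n, a] 3 distinct, len 3
[d, n, a, n] 3 distinct, len 4
[d, n, a, n, t] 4 distinct, len 5
[d, n, a, n, t, n] 4 distinct, len 6
[d, n, a, n, t, n, n] 4 distinct, len 7
[d, n, a, n, t, n, n, c] 5 distinct, len 8
[n, a, n, t, n, n, c, k] 5 distinct, len 8
[n, a, n, t, n, n, c, k, a] 5 distinct, len 9
[n, a, n, t, n, n, c, k, a, n] 5 distinct, len 10
[n, a, n, t, n, n, c, k, a, n, n] 5 distinct, len 11
Longest length with ≤5 distinct: 11.

11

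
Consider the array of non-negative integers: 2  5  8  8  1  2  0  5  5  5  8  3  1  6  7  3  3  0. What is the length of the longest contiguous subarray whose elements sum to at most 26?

7

→ 2: sum 2, len 1
→ 5: sum 7, len 2
→ 8: sum 15, len 3
→ 8: sum 23, len 4
→ 1: sum 24, len 5
→ 2: sum 26, len 6
→ 0: sum 26, len 7
→ 5 (dropped 2, 5): sum 24, len 6
→ 5 (dropped 8): sum 21, len 6
→ 5: sum 26, len 7
→ 8 (dropped 8): sum 26, len 7
→ 3 (dropped 1, 2): sum 26, len 6
→ 1 (dropped 0, 5): sum 22, len 5
→ 6 (dropped 5): sum 23, len 5
→ 7 (dropped 5): sum 25, len 5
→ 3 (dropped 8): sum 20, len 5
→ 3: sum 23, len 6
→ 0: sum 23, len 7
Longest length seen: 7.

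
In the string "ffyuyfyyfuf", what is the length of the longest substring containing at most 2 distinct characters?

5

add f: window [f] (1 distinct), len 1
add f: window [f, f] (1 distinct), len 2
add y: window [f, f, y] (2 distinct), len 3
add u: window [y, u] (2 distinct), len 2
add y: window [y, u, y] (2 distinct), len 3
add f: window [y, f] (2 distinct), len 2
add y: window [y, f, y] (2 distinct), len 3
add y: window [y, f, y, y] (2 distinct), len 4
add f: window [y, f, y, y, f] (2 distinct), len 5
add u: window [f, u] (2 distinct), len 2
add f: window [f, u, f] (2 distinct), len 3
Longest length with ≤2 distinct: 5.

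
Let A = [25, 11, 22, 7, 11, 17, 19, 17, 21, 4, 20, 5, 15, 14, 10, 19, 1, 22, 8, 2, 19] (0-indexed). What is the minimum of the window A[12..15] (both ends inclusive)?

10

Elements at indices 12..15: 15, 14, 10, 19
min(15, 14, 10, 19) = 10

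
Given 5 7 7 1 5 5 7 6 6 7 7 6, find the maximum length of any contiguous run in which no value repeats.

add 5: [5] len 1
add 7: [5, 7] len 2
add 7 (repeat 7, move left end past it): [7] len 1
add 1: [7, 1] len 2
add 5: [7, 1, 5] len 3
add 5 (repeat 5, move left end past it): [5] len 1
add 7: [5, 7] len 2
add 6: [5, 7, 6] len 3
add 6 (repeat 6, move left end past it): [6] len 1
add 7: [6, 7] len 2
add 7 (repeat 7, move left end past it): [7] len 1
add 6: [7, 6] len 2
Longest all-distinct length: 3.

3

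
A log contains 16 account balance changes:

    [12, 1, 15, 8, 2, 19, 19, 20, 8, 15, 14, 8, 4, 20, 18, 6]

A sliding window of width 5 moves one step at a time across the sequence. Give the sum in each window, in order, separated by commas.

38, 45, 63, 68, 68, 81, 76, 65, 49, 61, 64, 56

12 1 15 8 2 → sum 38
1 15 8 2 19 → sum 45
15 8 2 19 19 → sum 63
8 2 19 19 20 → sum 68
2 19 19 20 8 → sum 68
19 19 20 8 15 → sum 81
19 20 8 15 14 → sum 76
20 8 15 14 8 → sum 65
8 15 14 8 4 → sum 49
15 14 8 4 20 → sum 61
14 8 4 20 18 → sum 64
8 4 20 18 6 → sum 56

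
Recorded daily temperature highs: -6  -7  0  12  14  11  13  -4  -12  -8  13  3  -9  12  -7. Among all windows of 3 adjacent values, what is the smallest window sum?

-24

[-6, -7, 0] → sum -13
[-7, 0, 12] → sum 5
[0, 12, 14] → sum 26
[12, 14, 11] → sum 37
[14, 11, 13] → sum 38
[11, 13, -4] → sum 20
[13, -4, -12] → sum -3
[-4, -12, -8] → sum -24
[-12, -8, 13] → sum -7
[-8, 13, 3] → sum 8
[13, 3, -9] → sum 7
[3, -9, 12] → sum 6
[-9, 12, -7] → sum -4
Smallest of these is -24.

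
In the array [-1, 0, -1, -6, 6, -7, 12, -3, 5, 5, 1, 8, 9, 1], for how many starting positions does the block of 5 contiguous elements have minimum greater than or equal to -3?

(-1, 0, -1, -6, 6) → min -6
(0, -1, -6, 6, -7) → min -7
(-1, -6, 6, -7, 12) → min -7
(-6, 6, -7, 12, -3) → min -7
(6, -7, 12, -3, 5) → min -7
(-7, 12, -3, 5, 5) → min -7
(12, -3, 5, 5, 1) → min -3  ≥ -3 ✓
(-3, 5, 5, 1, 8) → min -3  ≥ -3 ✓
(5, 5, 1, 8, 9) → min 1  ≥ -3 ✓
(5, 1, 8, 9, 1) → min 1  ≥ -3 ✓
4 windows satisfy the condition.

4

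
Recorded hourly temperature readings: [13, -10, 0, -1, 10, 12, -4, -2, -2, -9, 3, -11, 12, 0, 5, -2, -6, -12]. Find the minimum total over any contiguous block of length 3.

[13, -10, 0] → sum 3
[-10, 0, -1] → sum -11
[0, -1, 10] → sum 9
[-1, 10, 12] → sum 21
[10, 12, -4] → sum 18
[12, -4, -2] → sum 6
[-4, -2, -2] → sum -8
[-2, -2, -9] → sum -13
[-2, -9, 3] → sum -8
[-9, 3, -11] → sum -17
[3, -11, 12] → sum 4
[-11, 12, 0] → sum 1
[12, 0, 5] → sum 17
[0, 5, -2] → sum 3
[5, -2, -6] → sum -3
[-2, -6, -12] → sum -20
Minimum of these is -20.

-20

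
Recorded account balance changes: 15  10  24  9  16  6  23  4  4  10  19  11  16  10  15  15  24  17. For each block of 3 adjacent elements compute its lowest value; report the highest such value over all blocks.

Each size-3 window and its min:
(15, 10, 24) → min 10
(10, 24, 9) → min 9
(24, 9, 16) → min 9
(9, 16, 6) → min 6
(16, 6, 23) → min 6
(6, 23, 4) → min 4
(23, 4, 4) → min 4
(4, 4, 10) → min 4
(4, 10, 19) → min 4
(10, 19, 11) → min 10
(19, 11, 16) → min 11
(11, 16, 10) → min 10
(16, 10, 15) → min 10
(10, 15, 15) → min 10
(15, 15, 24) → min 15
(15, 24, 17) → min 15
Highest of these is 15.

15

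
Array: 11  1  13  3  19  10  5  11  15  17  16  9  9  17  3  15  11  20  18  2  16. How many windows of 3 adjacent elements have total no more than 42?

15

[11, 1, 13] → sum 25  ≤ 42 ✓
[1, 13, 3] → sum 17  ≤ 42 ✓
[13, 3, 19] → sum 35  ≤ 42 ✓
[3, 19, 10] → sum 32  ≤ 42 ✓
[19, 10, 5] → sum 34  ≤ 42 ✓
[10, 5, 11] → sum 26  ≤ 42 ✓
[5, 11, 15] → sum 31  ≤ 42 ✓
[11, 15, 17] → sum 43
[15, 17, 16] → sum 48
[17, 16, 9] → sum 42  ≤ 42 ✓
[16, 9, 9] → sum 34  ≤ 42 ✓
[9, 9, 17] → sum 35  ≤ 42 ✓
[9, 17, 3] → sum 29  ≤ 42 ✓
[17, 3, 15] → sum 35  ≤ 42 ✓
[3, 15, 11] → sum 29  ≤ 42 ✓
[15, 11, 20] → sum 46
[11, 20, 18] → sum 49
[20, 18, 2] → sum 40  ≤ 42 ✓
[18, 2, 16] → sum 36  ≤ 42 ✓
15 windows satisfy the condition.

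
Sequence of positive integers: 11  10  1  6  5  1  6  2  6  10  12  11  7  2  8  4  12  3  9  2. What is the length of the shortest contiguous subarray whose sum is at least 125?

Extend right; whenever the sum reaches 125, record the length and shrink from the left:
add 11: running sum 11 < 125
add 10: running sum 21 < 125
add 1: running sum 22 < 125
add 6: running sum 28 < 125
add 5: running sum 33 < 125
add 1: running sum 34 < 125
add 6: running sum 40 < 125
add 2: running sum 42 < 125
add 6: running sum 48 < 125
add 10: running sum 58 < 125
add 12: running sum 70 < 125
add 11: running sum 81 < 125
add 7: running sum 88 < 125
add 2: running sum 90 < 125
add 8: running sum 98 < 125
add 4: running sum 102 < 125
add 12: running sum 114 < 125
add 3: running sum 117 < 125
end 18: [11, 10, 1, 6, 5, 1, 6, 2, 6, 10, 12, 11, 7, 2, 8, 4, 12, 3, 9] sum 126, len 19
end 19: [11, 10, 1, 6, 5, 1, 6, 2, 6, 10, 12, 11, 7, 2, 8, 4, 12, 3, 9, 2] sum 128, len 20
Shortest qualifying length: 19.

19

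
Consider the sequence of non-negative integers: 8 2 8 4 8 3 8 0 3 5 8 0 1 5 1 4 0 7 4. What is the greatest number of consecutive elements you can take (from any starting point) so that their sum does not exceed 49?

→ 8: sum 8, len 1
→ 2: sum 10, len 2
→ 8: sum 18, len 3
→ 4: sum 22, len 4
→ 8: sum 30, len 5
→ 3: sum 33, len 6
→ 8: sum 41, len 7
→ 0: sum 41, len 8
→ 3: sum 44, len 9
→ 5: sum 49, len 10
→ 8 (dropped 8): sum 49, len 10
→ 0: sum 49, len 11
→ 1 (dropped 2): sum 48, len 11
→ 5 (dropped 8): sum 45, len 11
→ 1: sum 46, len 12
→ 4 (dropped 4): sum 46, len 12
→ 0: sum 46, len 13
→ 7 (dropped 8): sum 45, len 13
→ 4: sum 49, len 14
Longest length seen: 14.

14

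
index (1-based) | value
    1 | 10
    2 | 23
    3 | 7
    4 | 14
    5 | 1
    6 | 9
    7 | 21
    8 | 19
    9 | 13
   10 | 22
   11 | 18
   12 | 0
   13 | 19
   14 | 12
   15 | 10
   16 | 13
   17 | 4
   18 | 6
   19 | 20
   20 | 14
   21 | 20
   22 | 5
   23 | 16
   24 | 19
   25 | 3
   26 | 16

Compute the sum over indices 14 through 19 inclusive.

Elements at indices 14..19: 12, 10, 13, 4, 6, 20
sum(12, 10, 13, 4, 6, 20) = 65

65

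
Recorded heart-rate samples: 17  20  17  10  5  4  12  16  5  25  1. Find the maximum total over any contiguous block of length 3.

54

17 20 17 → sum 54
20 17 10 → sum 47
17 10 5 → sum 32
10 5 4 → sum 19
5 4 12 → sum 21
4 12 16 → sum 32
12 16 5 → sum 33
16 5 25 → sum 46
5 25 1 → sum 31
Maximum of these is 54.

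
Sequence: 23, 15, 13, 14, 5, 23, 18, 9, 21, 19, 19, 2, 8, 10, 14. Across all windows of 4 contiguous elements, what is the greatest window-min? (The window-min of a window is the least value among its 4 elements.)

23 15 13 14 → min 13
15 13 14 5 → min 5
13 14 5 23 → min 5
14 5 23 18 → min 5
5 23 18 9 → min 5
23 18 9 21 → min 9
18 9 21 19 → min 9
9 21 19 19 → min 9
21 19 19 2 → min 2
19 19 2 8 → min 2
19 2 8 10 → min 2
2 8 10 14 → min 2
Greatest of these is 13.

13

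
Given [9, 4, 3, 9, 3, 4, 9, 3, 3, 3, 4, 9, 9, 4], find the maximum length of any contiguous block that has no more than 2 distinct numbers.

[9] 1 distinct, len 1
[9, 4] 2 distinct, len 2
[4, 3] 2 distinct, len 2
[3, 9] 2 distinct, len 2
[3, 9, 3] 2 distinct, len 3
[3, 4] 2 distinct, len 2
[4, 9] 2 distinct, len 2
[9, 3] 2 distinct, len 2
[9, 3, 3] 2 distinct, len 3
[9, 3, 3, 3] 2 distinct, len 4
[3, 3, 3, 4] 2 distinct, len 4
[4, 9] 2 distinct, len 2
[4, 9, 9] 2 distinct, len 3
[4, 9, 9, 4] 2 distinct, len 4
Longest length with ≤2 distinct: 4.

4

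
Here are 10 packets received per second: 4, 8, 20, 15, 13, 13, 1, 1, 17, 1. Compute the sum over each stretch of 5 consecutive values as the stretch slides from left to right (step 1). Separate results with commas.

60, 69, 62, 43, 45, 33

Sliding a size-5 window across the 10 values:
4 8 20 15 13 → sum 60
8 20 15 13 13 → sum 69
20 15 13 13 1 → sum 62
15 13 13 1 1 → sum 43
13 13 1 1 17 → sum 45
13 1 1 17 1 → sum 33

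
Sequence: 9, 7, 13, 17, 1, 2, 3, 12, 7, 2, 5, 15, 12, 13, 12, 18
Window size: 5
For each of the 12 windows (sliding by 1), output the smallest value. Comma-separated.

Sliding a size-5 window across the 16 values:
9 7 13 17 1 → min 1
7 13 17 1 2 → min 1
13 17 1 2 3 → min 1
17 1 2 3 12 → min 1
1 2 3 12 7 → min 1
2 3 12 7 2 → min 2
3 12 7 2 5 → min 2
12 7 2 5 15 → min 2
7 2 5 15 12 → min 2
2 5 15 12 13 → min 2
5 15 12 13 12 → min 5
15 12 13 12 18 → min 12

1, 1, 1, 1, 1, 2, 2, 2, 2, 2, 5, 12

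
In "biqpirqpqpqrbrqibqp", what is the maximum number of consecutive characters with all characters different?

4

[b] len 1
[b, i] len 2
[b, i, q] len 3
[b, i, q, p] len 4
[q, p, i] len 3
[q, p, i, r] len 4
[p, i, r, q] len 4
[i, r, q, p] len 4
[p, q] len 2
[q, p] len 2
[p, q] len 2
[p, q, r] len 3
[p, q, r, b] len 4
[b, r] len 2
[b, r, q] len 3
[b, r, q, i] len 4
[r, q, i, b] len 4
[i, b, q] len 3
[i, b, q, p] len 4
Longest all-distinct length: 4.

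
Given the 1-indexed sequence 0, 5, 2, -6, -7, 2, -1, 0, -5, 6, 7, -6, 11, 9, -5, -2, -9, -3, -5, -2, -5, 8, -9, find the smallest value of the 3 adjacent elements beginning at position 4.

-7

Elements at indices 4..6: -6, -7, 2
min(-6, -7, 2) = -7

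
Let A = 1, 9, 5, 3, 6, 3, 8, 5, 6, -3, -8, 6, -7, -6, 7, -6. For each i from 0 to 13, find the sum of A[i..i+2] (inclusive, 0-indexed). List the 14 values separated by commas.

15, 17, 14, 12, 17, 16, 19, 8, -5, -5, -9, -7, -6, -5

Sliding a size-3 window across the 16 values:
1 9 5 → sum 15
9 5 3 → sum 17
5 3 6 → sum 14
3 6 3 → sum 12
6 3 8 → sum 17
3 8 5 → sum 16
8 5 6 → sum 19
5 6 -3 → sum 8
6 -3 -8 → sum -5
-3 -8 6 → sum -5
-8 6 -7 → sum -9
6 -7 -6 → sum -7
-7 -6 7 → sum -6
-6 7 -6 → sum -5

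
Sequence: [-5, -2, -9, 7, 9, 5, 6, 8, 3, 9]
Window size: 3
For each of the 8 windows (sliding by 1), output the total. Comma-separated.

-16, -4, 7, 21, 20, 19, 17, 20

Sliding a size-3 window across the 10 values:
-5 -2 -9 → sum -16
-2 -9 7 → sum -4
-9 7 9 → sum 7
7 9 5 → sum 21
9 5 6 → sum 20
5 6 8 → sum 19
6 8 3 → sum 17
8 3 9 → sum 20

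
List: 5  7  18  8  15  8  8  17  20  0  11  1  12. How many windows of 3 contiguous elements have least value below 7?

5

[5, 7, 18] → min 5  < 7 ✓
[7, 18, 8] → min 7
[18, 8, 15] → min 8
[8, 15, 8] → min 8
[15, 8, 8] → min 8
[8, 8, 17] → min 8
[8, 17, 20] → min 8
[17, 20, 0] → min 0  < 7 ✓
[20, 0, 11] → min 0  < 7 ✓
[0, 11, 1] → min 0  < 7 ✓
[11, 1, 12] → min 1  < 7 ✓
5 windows satisfy the condition.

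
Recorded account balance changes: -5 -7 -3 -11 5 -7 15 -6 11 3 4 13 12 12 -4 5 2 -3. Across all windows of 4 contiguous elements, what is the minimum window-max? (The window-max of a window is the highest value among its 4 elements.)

-3

[-5, -7, -3, -11] → max -3
[-7, -3, -11, 5] → max 5
[-3, -11, 5, -7] → max 5
[-11, 5, -7, 15] → max 15
[5, -7, 15, -6] → max 15
[-7, 15, -6, 11] → max 15
[15, -6, 11, 3] → max 15
[-6, 11, 3, 4] → max 11
[11, 3, 4, 13] → max 13
[3, 4, 13, 12] → max 13
[4, 13, 12, 12] → max 13
[13, 12, 12, -4] → max 13
[12, 12, -4, 5] → max 12
[12, -4, 5, 2] → max 12
[-4, 5, 2, -3] → max 5
Minimum of these is -3.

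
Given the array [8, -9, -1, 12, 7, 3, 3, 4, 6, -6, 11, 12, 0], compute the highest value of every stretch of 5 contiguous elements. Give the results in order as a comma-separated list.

12, 12, 12, 12, 7, 6, 11, 12, 12

8 -9 -1 12 7 → max 12
-9 -1 12 7 3 → max 12
-1 12 7 3 3 → max 12
12 7 3 3 4 → max 12
7 3 3 4 6 → max 7
3 3 4 6 -6 → max 6
3 4 6 -6 11 → max 11
4 6 -6 11 12 → max 12
6 -6 11 12 0 → max 12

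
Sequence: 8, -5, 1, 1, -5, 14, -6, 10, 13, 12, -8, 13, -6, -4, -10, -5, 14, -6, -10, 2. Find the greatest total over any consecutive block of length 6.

(8, -5, 1, 1, -5, 14) → sum 14
(-5, 1, 1, -5, 14, -6) → sum 0
(1, 1, -5, 14, -6, 10) → sum 15
(1, -5, 14, -6, 10, 13) → sum 27
(-5, 14, -6, 10, 13, 12) → sum 38
(14, -6, 10, 13, 12, -8) → sum 35
(-6, 10, 13, 12, -8, 13) → sum 34
(10, 13, 12, -8, 13, -6) → sum 34
(13, 12, -8, 13, -6, -4) → sum 20
(12, -8, 13, -6, -4, -10) → sum -3
(-8, 13, -6, -4, -10, -5) → sum -20
(13, -6, -4, -10, -5, 14) → sum 2
(-6, -4, -10, -5, 14, -6) → sum -17
(-4, -10, -5, 14, -6, -10) → sum -21
(-10, -5, 14, -6, -10, 2) → sum -15
Greatest of these is 38.

38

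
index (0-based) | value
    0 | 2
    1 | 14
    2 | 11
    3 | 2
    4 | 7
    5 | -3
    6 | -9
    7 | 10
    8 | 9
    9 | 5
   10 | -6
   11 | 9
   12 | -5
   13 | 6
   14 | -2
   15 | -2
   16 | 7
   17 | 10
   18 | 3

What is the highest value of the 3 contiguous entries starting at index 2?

Elements at indices 2..4: 11, 2, 7
max(11, 2, 7) = 11

11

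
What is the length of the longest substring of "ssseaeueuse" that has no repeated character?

3

[s] len 1
[s] len 1
[s] len 1
[s, e] len 2
[s, e, a] len 3
[a, e] len 2
[a, e, u] len 3
[u, e] len 2
[e, u] len 2
[e, u, s] len 3
[u, s, e] len 3
Longest all-distinct length: 3.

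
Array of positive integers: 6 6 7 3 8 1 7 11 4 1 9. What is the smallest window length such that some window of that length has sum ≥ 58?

add 6: running sum 6 < 58
add 6: running sum 12 < 58
add 7: running sum 19 < 58
add 3: running sum 22 < 58
add 8: running sum 30 < 58
add 1: running sum 31 < 58
add 7: running sum 38 < 58
add 11: running sum 49 < 58
add 4: running sum 53 < 58
add 1: running sum 54 < 58
end 10: [6, 6, 7, 3, 8, 1, 7, 11, 4, 1, 9] sum 63, len 11
Shortest qualifying length: 11.

11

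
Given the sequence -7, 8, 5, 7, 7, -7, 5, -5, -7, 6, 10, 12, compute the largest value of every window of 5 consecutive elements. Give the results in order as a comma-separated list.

(-7, 8, 5, 7, 7) → max 8
(8, 5, 7, 7, -7) → max 8
(5, 7, 7, -7, 5) → max 7
(7, 7, -7, 5, -5) → max 7
(7, -7, 5, -5, -7) → max 7
(-7, 5, -5, -7, 6) → max 6
(5, -5, -7, 6, 10) → max 10
(-5, -7, 6, 10, 12) → max 12

8, 8, 7, 7, 7, 6, 10, 12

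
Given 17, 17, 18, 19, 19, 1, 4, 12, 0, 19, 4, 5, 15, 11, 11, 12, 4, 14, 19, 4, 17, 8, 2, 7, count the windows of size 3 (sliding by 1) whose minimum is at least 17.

17 17 18 → min 17  ≥ 17 ✓
17 18 19 → min 17  ≥ 17 ✓
18 19 19 → min 18  ≥ 17 ✓
19 19 1 → min 1
19 1 4 → min 1
1 4 12 → min 1
4 12 0 → min 0
12 0 19 → min 0
0 19 4 → min 0
19 4 5 → min 4
4 5 15 → min 4
5 15 11 → min 5
15 11 11 → min 11
11 11 12 → min 11
11 12 4 → min 4
12 4 14 → min 4
4 14 19 → min 4
14 19 4 → min 4
19 4 17 → min 4
4 17 8 → min 4
17 8 2 → min 2
8 2 7 → min 2
3 windows satisfy the condition.

3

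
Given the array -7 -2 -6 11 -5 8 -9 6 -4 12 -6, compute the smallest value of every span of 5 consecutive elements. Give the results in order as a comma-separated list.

-7, -6, -9, -9, -9, -9, -9

[-7, -2, -6, 11, -5] → min -7
[-2, -6, 11, -5, 8] → min -6
[-6, 11, -5, 8, -9] → min -9
[11, -5, 8, -9, 6] → min -9
[-5, 8, -9, 6, -4] → min -9
[8, -9, 6, -4, 12] → min -9
[-9, 6, -4, 12, -6] → min -9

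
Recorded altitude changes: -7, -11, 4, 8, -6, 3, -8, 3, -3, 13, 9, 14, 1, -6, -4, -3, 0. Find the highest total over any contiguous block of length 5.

(-7, -11, 4, 8, -6) → sum -12
(-11, 4, 8, -6, 3) → sum -2
(4, 8, -6, 3, -8) → sum 1
(8, -6, 3, -8, 3) → sum 0
(-6, 3, -8, 3, -3) → sum -11
(3, -8, 3, -3, 13) → sum 8
(-8, 3, -3, 13, 9) → sum 14
(3, -3, 13, 9, 14) → sum 36
(-3, 13, 9, 14, 1) → sum 34
(13, 9, 14, 1, -6) → sum 31
(9, 14, 1, -6, -4) → sum 14
(14, 1, -6, -4, -3) → sum 2
(1, -6, -4, -3, 0) → sum -12
Highest of these is 36.

36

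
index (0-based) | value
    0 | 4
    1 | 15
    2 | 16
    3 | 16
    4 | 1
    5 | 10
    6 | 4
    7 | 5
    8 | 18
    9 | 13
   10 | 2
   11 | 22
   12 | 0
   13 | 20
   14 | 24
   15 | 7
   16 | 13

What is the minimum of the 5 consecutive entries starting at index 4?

1

Elements at indices 4..8: 1, 10, 4, 5, 18
min(1, 10, 4, 5, 18) = 1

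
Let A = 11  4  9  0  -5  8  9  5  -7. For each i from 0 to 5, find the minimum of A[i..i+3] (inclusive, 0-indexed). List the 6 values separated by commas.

0, -5, -5, -5, -5, -7

Sliding a size-4 window across the 9 values:
[11, 4, 9, 0] → min 0
[4, 9, 0, -5] → min -5
[9, 0, -5, 8] → min -5
[0, -5, 8, 9] → min -5
[-5, 8, 9, 5] → min -5
[8, 9, 5, -7] → min -7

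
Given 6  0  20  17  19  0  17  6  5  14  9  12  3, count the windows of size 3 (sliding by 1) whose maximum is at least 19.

(6, 0, 20) → max 20  ≥ 19 ✓
(0, 20, 17) → max 20  ≥ 19 ✓
(20, 17, 19) → max 20  ≥ 19 ✓
(17, 19, 0) → max 19  ≥ 19 ✓
(19, 0, 17) → max 19  ≥ 19 ✓
(0, 17, 6) → max 17
(17, 6, 5) → max 17
(6, 5, 14) → max 14
(5, 14, 9) → max 14
(14, 9, 12) → max 14
(9, 12, 3) → max 12
5 windows satisfy the condition.

5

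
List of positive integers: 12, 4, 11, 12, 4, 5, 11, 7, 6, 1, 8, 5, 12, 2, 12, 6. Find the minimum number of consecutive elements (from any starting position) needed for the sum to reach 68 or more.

9

Extend right; whenever the sum reaches 68, record the length and shrink from the left:
add 12: running sum 12 < 68
add 4: running sum 16 < 68
add 11: running sum 27 < 68
add 12: running sum 39 < 68
add 4: running sum 43 < 68
add 5: running sum 48 < 68
add 11: running sum 59 < 68
add 7: running sum 66 < 68
add 6: shortest ending here [12, 4, 11, 12, 4, 5, 11, 7, 6] sum 72, len 9
add 1: shortest ending here [12, 4, 11, 12, 4, 5, 11, 7, 6, 1] sum 73, len 10
add 8: shortest ending here [4, 11, 12, 4, 5, 11, 7, 6, 1, 8] sum 69, len 10
add 5: shortest ending here [11, 12, 4, 5, 11, 7, 6, 1, 8, 5] sum 70, len 10
add 12: shortest ending here [12, 4, 5, 11, 7, 6, 1, 8, 5, 12] sum 71, len 10
add 2: shortest ending here [12, 4, 5, 11, 7, 6, 1, 8, 5, 12, 2] sum 73, len 11
add 12: shortest ending here [5, 11, 7, 6, 1, 8, 5, 12, 2, 12] sum 69, len 10
add 6: shortest ending here [11, 7, 6, 1, 8, 5, 12, 2, 12, 6] sum 70, len 10
Shortest qualifying length: 9.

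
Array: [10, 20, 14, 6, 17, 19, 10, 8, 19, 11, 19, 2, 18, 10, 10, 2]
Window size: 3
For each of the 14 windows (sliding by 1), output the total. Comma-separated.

44, 40, 37, 42, 46, 37, 37, 38, 49, 32, 39, 30, 38, 22

10 20 14 → sum 44
20 14 6 → sum 40
14 6 17 → sum 37
6 17 19 → sum 42
17 19 10 → sum 46
19 10 8 → sum 37
10 8 19 → sum 37
8 19 11 → sum 38
19 11 19 → sum 49
11 19 2 → sum 32
19 2 18 → sum 39
2 18 10 → sum 30
18 10 10 → sum 38
10 10 2 → sum 22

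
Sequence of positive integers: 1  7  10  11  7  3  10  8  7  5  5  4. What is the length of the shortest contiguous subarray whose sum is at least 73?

10

add 1: running sum 1 < 73
add 7: running sum 8 < 73
add 10: running sum 18 < 73
add 11: running sum 29 < 73
add 7: running sum 36 < 73
add 3: running sum 39 < 73
add 10: running sum 49 < 73
add 8: running sum 57 < 73
add 7: running sum 64 < 73
add 5: running sum 69 < 73
add 5: shortest ending here [7, 10, 11, 7, 3, 10, 8, 7, 5, 5] sum 73, len 10
add 4: shortest ending here [7, 10, 11, 7, 3, 10, 8, 7, 5, 5, 4] sum 77, len 11
Shortest qualifying length: 10.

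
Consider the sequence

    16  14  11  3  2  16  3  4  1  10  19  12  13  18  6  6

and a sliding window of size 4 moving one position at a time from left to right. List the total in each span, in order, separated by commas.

[16, 14, 11, 3] → sum 44
[14, 11, 3, 2] → sum 30
[11, 3, 2, 16] → sum 32
[3, 2, 16, 3] → sum 24
[2, 16, 3, 4] → sum 25
[16, 3, 4, 1] → sum 24
[3, 4, 1, 10] → sum 18
[4, 1, 10, 19] → sum 34
[1, 10, 19, 12] → sum 42
[10, 19, 12, 13] → sum 54
[19, 12, 13, 18] → sum 62
[12, 13, 18, 6] → sum 49
[13, 18, 6, 6] → sum 43

44, 30, 32, 24, 25, 24, 18, 34, 42, 54, 62, 49, 43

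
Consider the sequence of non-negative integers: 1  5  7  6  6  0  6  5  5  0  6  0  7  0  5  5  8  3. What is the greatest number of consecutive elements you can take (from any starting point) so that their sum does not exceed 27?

7

→ 1: sum 1, len 1
→ 5: sum 6, len 2
→ 7: sum 13, len 3
→ 6: sum 19, len 4
→ 6: sum 25, len 5
→ 0: sum 25, len 6
→ 6 (dropped 1, 5): sum 25, len 5
→ 5 (dropped 7): sum 23, len 5
→ 5 (dropped 6): sum 22, len 5
→ 0: sum 22, len 6
→ 6 (dropped 6): sum 22, len 6
→ 0: sum 22, len 7
→ 7 (dropped 0, 6): sum 23, len 6
→ 0: sum 23, len 7
→ 5 (dropped 5): sum 23, len 7
→ 5 (dropped 5): sum 23, len 7
→ 8 (dropped 0, 6): sum 25, len 6
→ 3 (dropped 0, 7): sum 21, len 5
Longest length seen: 7.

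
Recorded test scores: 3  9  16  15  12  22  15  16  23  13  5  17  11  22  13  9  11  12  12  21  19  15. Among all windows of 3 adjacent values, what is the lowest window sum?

28

Window sums for each of the 20 positions:
(3, 9, 16) → sum 28
(9, 16, 15) → sum 40
(16, 15, 12) → sum 43
(15, 12, 22) → sum 49
(12, 22, 15) → sum 49
(22, 15, 16) → sum 53
(15, 16, 23) → sum 54
(16, 23, 13) → sum 52
(23, 13, 5) → sum 41
(13, 5, 17) → sum 35
(5, 17, 11) → sum 33
(17, 11, 22) → sum 50
(11, 22, 13) → sum 46
(22, 13, 9) → sum 44
(13, 9, 11) → sum 33
(9, 11, 12) → sum 32
(11, 12, 12) → sum 35
(12, 12, 21) → sum 45
(12, 21, 19) → sum 52
(21, 19, 15) → sum 55
Lowest of these is 28.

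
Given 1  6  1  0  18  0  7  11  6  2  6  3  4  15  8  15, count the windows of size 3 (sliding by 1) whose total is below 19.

7

[1, 6, 1] → sum 8  < 19 ✓
[6, 1, 0] → sum 7  < 19 ✓
[1, 0, 18] → sum 19
[0, 18, 0] → sum 18  < 19 ✓
[18, 0, 7] → sum 25
[0, 7, 11] → sum 18  < 19 ✓
[7, 11, 6] → sum 24
[11, 6, 2] → sum 19
[6, 2, 6] → sum 14  < 19 ✓
[2, 6, 3] → sum 11  < 19 ✓
[6, 3, 4] → sum 13  < 19 ✓
[3, 4, 15] → sum 22
[4, 15, 8] → sum 27
[15, 8, 15] → sum 38
7 windows satisfy the condition.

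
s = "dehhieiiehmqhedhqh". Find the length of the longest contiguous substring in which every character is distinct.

5

[d] len 1
[d, e] len 2
[d, e, h] len 3
[h] len 1
[h, i] len 2
[h, i, e] len 3
[e, i] len 2
[i] len 1
[i, e] len 2
[i, e, h] len 3
[i, e, h, m] len 4
[i, e, h, m, q] len 5
[m, q, h] len 3
[m, q, h, e] len 4
[m, q, h, e, d] len 5
[e, d, h] len 3
[e, d, h, q] len 4
[q, h] len 2
Longest all-distinct length: 5.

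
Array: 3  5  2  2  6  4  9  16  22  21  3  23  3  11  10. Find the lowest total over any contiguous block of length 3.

[3, 5, 2] → sum 10
[5, 2, 2] → sum 9
[2, 2, 6] → sum 10
[2, 6, 4] → sum 12
[6, 4, 9] → sum 19
[4, 9, 16] → sum 29
[9, 16, 22] → sum 47
[16, 22, 21] → sum 59
[22, 21, 3] → sum 46
[21, 3, 23] → sum 47
[3, 23, 3] → sum 29
[23, 3, 11] → sum 37
[3, 11, 10] → sum 24
Lowest of these is 9.

9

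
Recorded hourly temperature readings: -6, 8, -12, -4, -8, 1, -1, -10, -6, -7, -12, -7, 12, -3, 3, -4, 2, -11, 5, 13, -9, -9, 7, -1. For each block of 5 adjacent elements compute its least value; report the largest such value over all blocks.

-6 8 -12 -4 -8 → min -12
8 -12 -4 -8 1 → min -12
-12 -4 -8 1 -1 → min -12
-4 -8 1 -1 -10 → min -10
-8 1 -1 -10 -6 → min -10
1 -1 -10 -6 -7 → min -10
-1 -10 -6 -7 -12 → min -12
-10 -6 -7 -12 -7 → min -12
-6 -7 -12 -7 12 → min -12
-7 -12 -7 12 -3 → min -12
-12 -7 12 -3 3 → min -12
-7 12 -3 3 -4 → min -7
12 -3 3 -4 2 → min -4
-3 3 -4 2 -11 → min -11
3 -4 2 -11 5 → min -11
-4 2 -11 5 13 → min -11
2 -11 5 13 -9 → min -11
-11 5 13 -9 -9 → min -11
5 13 -9 -9 7 → min -9
13 -9 -9 7 -1 → min -9
Largest of these is -4.

-4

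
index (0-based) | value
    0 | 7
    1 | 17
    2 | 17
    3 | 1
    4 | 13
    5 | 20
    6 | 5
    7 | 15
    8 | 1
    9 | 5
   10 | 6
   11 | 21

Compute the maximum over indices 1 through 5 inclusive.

20

Elements at indices 1..5: 17, 17, 1, 13, 20
max(17, 17, 1, 13, 20) = 20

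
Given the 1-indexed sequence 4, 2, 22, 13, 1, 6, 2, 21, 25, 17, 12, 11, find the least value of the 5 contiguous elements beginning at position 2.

Elements at indices 2..6: 2, 22, 13, 1, 6
min(2, 22, 13, 1, 6) = 1

1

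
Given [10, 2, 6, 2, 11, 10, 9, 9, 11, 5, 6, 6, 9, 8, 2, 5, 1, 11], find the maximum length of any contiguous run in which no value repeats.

7

[10] len 1
[10, 2] len 2
[10, 2, 6] len 3
[6, 2] len 2
[6, 2, 11] len 3
[6, 2, 11, 10] len 4
[6, 2, 11, 10, 9] len 5
[9] len 1
[9, 11] len 2
[9, 11, 5] len 3
[9, 11, 5, 6] len 4
[6] len 1
[6, 9] len 2
[6, 9, 8] len 3
[6, 9, 8, 2] len 4
[6, 9, 8, 2, 5] len 5
[6, 9, 8, 2, 5, 1] len 6
[6, 9, 8, 2, 5, 1, 11] len 7
Longest all-distinct length: 7.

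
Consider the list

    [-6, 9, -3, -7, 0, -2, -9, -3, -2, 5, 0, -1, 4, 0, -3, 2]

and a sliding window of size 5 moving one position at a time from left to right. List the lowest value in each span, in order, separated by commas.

-7, -7, -9, -9, -9, -9, -9, -3, -2, -1, -3, -3

(-6, 9, -3, -7, 0) → min -7
(9, -3, -7, 0, -2) → min -7
(-3, -7, 0, -2, -9) → min -9
(-7, 0, -2, -9, -3) → min -9
(0, -2, -9, -3, -2) → min -9
(-2, -9, -3, -2, 5) → min -9
(-9, -3, -2, 5, 0) → min -9
(-3, -2, 5, 0, -1) → min -3
(-2, 5, 0, -1, 4) → min -2
(5, 0, -1, 4, 0) → min -1
(0, -1, 4, 0, -3) → min -3
(-1, 4, 0, -3, 2) → min -3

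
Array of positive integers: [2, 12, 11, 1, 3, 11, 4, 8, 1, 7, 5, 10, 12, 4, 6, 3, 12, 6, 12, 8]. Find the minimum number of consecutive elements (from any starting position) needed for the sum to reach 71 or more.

9

Extend right; whenever the sum reaches 71, record the length and shrink from the left:
add 2: running sum 2 < 71
add 12: running sum 14 < 71
add 11: running sum 25 < 71
add 1: running sum 26 < 71
add 3: running sum 29 < 71
add 11: running sum 40 < 71
add 4: running sum 44 < 71
add 8: running sum 52 < 71
add 1: running sum 53 < 71
add 7: running sum 60 < 71
add 5: running sum 65 < 71
add 10: shortest ending here [12, 11, 1, 3, 11, 4, 8, 1, 7, 5, 10] sum 73, len 11
add 12: shortest ending here [11, 1, 3, 11, 4, 8, 1, 7, 5, 10, 12] sum 73, len 11
add 4: shortest ending here [11, 1, 3, 11, 4, 8, 1, 7, 5, 10, 12, 4] sum 77, len 12
add 6: shortest ending here [3, 11, 4, 8, 1, 7, 5, 10, 12, 4, 6] sum 71, len 11
add 3: shortest ending here [11, 4, 8, 1, 7, 5, 10, 12, 4, 6, 3] sum 71, len 11
add 12: shortest ending here [4, 8, 1, 7, 5, 10, 12, 4, 6, 3, 12] sum 72, len 11
add 6: shortest ending here [8, 1, 7, 5, 10, 12, 4, 6, 3, 12, 6] sum 74, len 11
add 12: shortest ending here [7, 5, 10, 12, 4, 6, 3, 12, 6, 12] sum 77, len 10
add 8: shortest ending here [10, 12, 4, 6, 3, 12, 6, 12, 8] sum 73, len 9
Shortest qualifying length: 9.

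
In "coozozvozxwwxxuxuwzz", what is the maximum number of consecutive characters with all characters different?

[c] len 1
[c, o] len 2
[o] len 1
[o, z] len 2
[z, o] len 2
[o, z] len 2
[o, z, v] len 3
[z, v, o] len 3
[v, o, z] len 3
[v, o, z, x] len 4
[v, o, z, x, w] len 5
[w] len 1
[w, x] len 2
[x] len 1
[x, u] len 2
[u, x] len 2
[x, u] len 2
[x, u, w] len 3
[x, u, w, z] len 4
[z] len 1
Longest all-distinct length: 5.

5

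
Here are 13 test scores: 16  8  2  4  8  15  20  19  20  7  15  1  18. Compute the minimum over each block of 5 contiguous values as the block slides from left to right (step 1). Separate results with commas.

16 8 2 4 8 → min 2
8 2 4 8 15 → min 2
2 4 8 15 20 → min 2
4 8 15 20 19 → min 4
8 15 20 19 20 → min 8
15 20 19 20 7 → min 7
20 19 20 7 15 → min 7
19 20 7 15 1 → min 1
20 7 15 1 18 → min 1

2, 2, 2, 4, 8, 7, 7, 1, 1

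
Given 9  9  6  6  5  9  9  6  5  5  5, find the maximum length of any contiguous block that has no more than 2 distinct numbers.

4

[9] 1 distinct, len 1
[9, 9] 1 distinct, len 2
[9, 9, 6] 2 distinct, len 3
[9, 9, 6, 6] 2 distinct, len 4
[6, 6, 5] 2 distinct, len 3
[5, 9] 2 distinct, len 2
[5, 9, 9] 2 distinct, len 3
[9, 9, 6] 2 distinct, len 3
[6, 5] 2 distinct, len 2
[6, 5, 5] 2 distinct, len 3
[6, 5, 5, 5] 2 distinct, len 4
Longest length with ≤2 distinct: 4.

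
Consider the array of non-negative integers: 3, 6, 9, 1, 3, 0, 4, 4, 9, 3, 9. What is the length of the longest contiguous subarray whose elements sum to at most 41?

Extend to the right; shrink from the left whenever the sum exceeds 41:
[3] sum 3 len 1
[3, 6] sum 9 len 2
[3, 6, 9] sum 18 len 3
[3, 6, 9, 1] sum 19 len 4
[3, 6, 9, 1, 3] sum 22 len 5
[3, 6, 9, 1, 3, 0] sum 22 len 6
[3, 6, 9, 1, 3, 0, 4] sum 26 len 7
[3, 6, 9, 1, 3, 0, 4, 4] sum 30 len 8
[3, 6, 9, 1, 3, 0, 4, 4, 9] sum 39 len 9
[6, 9, 1, 3, 0, 4, 4, 9, 3] sum 39 len 9
[1, 3, 0, 4, 4, 9, 3, 9] sum 33 len 8
Longest length seen: 9.

9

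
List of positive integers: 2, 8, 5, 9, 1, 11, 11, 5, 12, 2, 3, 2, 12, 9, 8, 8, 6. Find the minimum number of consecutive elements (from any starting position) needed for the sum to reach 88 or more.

Extend right; whenever the sum reaches 88, record the length and shrink from the left:
add 2: running sum 2 < 88
add 8: running sum 10 < 88
add 5: running sum 15 < 88
add 9: running sum 24 < 88
add 1: running sum 25 < 88
add 11: running sum 36 < 88
add 11: running sum 47 < 88
add 5: running sum 52 < 88
add 12: running sum 64 < 88
add 2: running sum 66 < 88
add 3: running sum 69 < 88
add 2: running sum 71 < 88
add 12: running sum 83 < 88
add 9: shortest ending here [8, 5, 9, 1, 11, 11, 5, 12, 2, 3, 2, 12, 9] sum 90, len 13
add 8: shortest ending here [5, 9, 1, 11, 11, 5, 12, 2, 3, 2, 12, 9, 8] sum 90, len 13
add 8: shortest ending here [9, 1, 11, 11, 5, 12, 2, 3, 2, 12, 9, 8, 8] sum 93, len 13
add 6: shortest ending here [11, 11, 5, 12, 2, 3, 2, 12, 9, 8, 8, 6] sum 89, len 12
Shortest qualifying length: 12.

12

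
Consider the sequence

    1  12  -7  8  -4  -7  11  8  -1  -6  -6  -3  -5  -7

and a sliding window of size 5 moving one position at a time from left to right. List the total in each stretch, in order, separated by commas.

Sliding a size-5 window across the 14 values:
1 12 -7 8 -4 → sum 10
12 -7 8 -4 -7 → sum 2
-7 8 -4 -7 11 → sum 1
8 -4 -7 11 8 → sum 16
-4 -7 11 8 -1 → sum 7
-7 11 8 -1 -6 → sum 5
11 8 -1 -6 -6 → sum 6
8 -1 -6 -6 -3 → sum -8
-1 -6 -6 -3 -5 → sum -21
-6 -6 -3 -5 -7 → sum -27

10, 2, 1, 16, 7, 5, 6, -8, -21, -27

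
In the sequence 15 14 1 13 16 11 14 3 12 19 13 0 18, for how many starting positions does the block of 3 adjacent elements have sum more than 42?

1

[15, 14, 1] → sum 30
[14, 1, 13] → sum 28
[1, 13, 16] → sum 30
[13, 16, 11] → sum 40
[16, 11, 14] → sum 41
[11, 14, 3] → sum 28
[14, 3, 12] → sum 29
[3, 12, 19] → sum 34
[12, 19, 13] → sum 44  > 42 ✓
[19, 13, 0] → sum 32
[13, 0, 18] → sum 31
1 window satisfy the condition.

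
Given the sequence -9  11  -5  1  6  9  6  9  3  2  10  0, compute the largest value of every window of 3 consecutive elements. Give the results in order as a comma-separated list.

11, 11, 6, 9, 9, 9, 9, 9, 10, 10

(-9, 11, -5) → max 11
(11, -5, 1) → max 11
(-5, 1, 6) → max 6
(1, 6, 9) → max 9
(6, 9, 6) → max 9
(9, 6, 9) → max 9
(6, 9, 3) → max 9
(9, 3, 2) → max 9
(3, 2, 10) → max 10
(2, 10, 0) → max 10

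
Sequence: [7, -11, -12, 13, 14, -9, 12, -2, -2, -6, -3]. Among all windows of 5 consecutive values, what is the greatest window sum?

28

(7, -11, -12, 13, 14) → sum 11
(-11, -12, 13, 14, -9) → sum -5
(-12, 13, 14, -9, 12) → sum 18
(13, 14, -9, 12, -2) → sum 28
(14, -9, 12, -2, -2) → sum 13
(-9, 12, -2, -2, -6) → sum -7
(12, -2, -2, -6, -3) → sum -1
Greatest of these is 28.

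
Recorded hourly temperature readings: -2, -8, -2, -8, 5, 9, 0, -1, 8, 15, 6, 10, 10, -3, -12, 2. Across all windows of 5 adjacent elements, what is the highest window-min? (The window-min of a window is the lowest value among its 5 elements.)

6

(-2, -8, -2, -8, 5) → min -8
(-8, -2, -8, 5, 9) → min -8
(-2, -8, 5, 9, 0) → min -8
(-8, 5, 9, 0, -1) → min -8
(5, 9, 0, -1, 8) → min -1
(9, 0, -1, 8, 15) → min -1
(0, -1, 8, 15, 6) → min -1
(-1, 8, 15, 6, 10) → min -1
(8, 15, 6, 10, 10) → min 6
(15, 6, 10, 10, -3) → min -3
(6, 10, 10, -3, -12) → min -12
(10, 10, -3, -12, 2) → min -12
Highest of these is 6.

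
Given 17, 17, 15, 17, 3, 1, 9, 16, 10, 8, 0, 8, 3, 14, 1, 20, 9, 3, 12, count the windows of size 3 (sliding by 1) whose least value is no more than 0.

[17, 17, 15] → min 15
[17, 15, 17] → min 15
[15, 17, 3] → min 3
[17, 3, 1] → min 1
[3, 1, 9] → min 1
[1, 9, 16] → min 1
[9, 16, 10] → min 9
[16, 10, 8] → min 8
[10, 8, 0] → min 0  ≤ 0 ✓
[8, 0, 8] → min 0  ≤ 0 ✓
[0, 8, 3] → min 0  ≤ 0 ✓
[8, 3, 14] → min 3
[3, 14, 1] → min 1
[14, 1, 20] → min 1
[1, 20, 9] → min 1
[20, 9, 3] → min 3
[9, 3, 12] → min 3
3 windows satisfy the condition.

3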